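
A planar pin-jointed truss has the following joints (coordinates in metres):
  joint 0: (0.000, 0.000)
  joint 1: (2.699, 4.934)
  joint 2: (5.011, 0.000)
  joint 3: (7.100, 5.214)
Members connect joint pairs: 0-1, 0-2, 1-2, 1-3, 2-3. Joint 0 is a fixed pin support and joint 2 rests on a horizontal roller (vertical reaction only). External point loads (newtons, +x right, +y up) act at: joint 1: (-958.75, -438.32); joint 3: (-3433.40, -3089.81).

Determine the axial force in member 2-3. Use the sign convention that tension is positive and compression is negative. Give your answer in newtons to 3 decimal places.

-3174.167

N=4 nodes, M=5 members, R=3 reactions → 2N=8, M+R=8
member 0 (0-1): L=5.6240, (cx,cy)=(0.4799,0.8773)
member 1 (0-2): L=5.0110, (cx,cy)=(1.0000,0.0000)
member 2 (1-2): L=5.4488, (cx,cy)=(0.4243,-0.9055)
member 3 (1-3): L=4.4099, (cx,cy)=(0.9980,0.0635)
member 4 (2-3): L=5.6169, (cx,cy)=(0.3719,0.9283)
solve A·x = −loads:
  F[0-1] = -3910.3902 N (compression)
  F[0-2] = -2515.5118 N (compression)
  F[1-2] = +3146.2717 N (tension)
  F[1-3] = -2257.4428 N (compression)
  F[2-3] = -3174.1669 N (compression)
  Rx@0 = +4392.1500 N
  Ry@0 = +3430.6531 N
  Ry@2 = +97.4769 N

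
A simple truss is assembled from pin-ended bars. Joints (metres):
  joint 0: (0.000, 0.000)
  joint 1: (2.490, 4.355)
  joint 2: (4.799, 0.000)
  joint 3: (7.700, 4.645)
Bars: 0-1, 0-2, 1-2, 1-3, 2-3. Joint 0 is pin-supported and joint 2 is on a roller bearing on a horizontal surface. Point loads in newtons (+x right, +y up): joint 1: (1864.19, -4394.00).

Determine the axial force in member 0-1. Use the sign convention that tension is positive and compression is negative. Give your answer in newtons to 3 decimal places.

-486.593

N=4 nodes, M=5 members, R=3 reactions → 2N=8, M+R=8
member 0 (0-1): L=5.0166, (cx,cy)=(0.4964,0.8681)
member 1 (0-2): L=4.7990, (cx,cy)=(1.0000,0.0000)
member 2 (1-2): L=4.9293, (cx,cy)=(0.4684,-0.8835)
member 3 (1-3): L=5.2181, (cx,cy)=(0.9985,0.0556)
member 4 (2-3): L=5.4765, (cx,cy)=(0.5297,0.8482)
solve A·x = −loads:
  F[0-1] = -486.5927 N (compression)
  F[0-2] = +2105.7120 N (tension)
  F[1-2] = -4495.2711 N (compression)
  F[1-3] = +0.0000 N (tension)
  F[2-3] = -0.0000 N (compression)
  Rx@0 = -1864.1900 N
  Ry@0 = +422.4210 N
  Ry@2 = +3971.5790 N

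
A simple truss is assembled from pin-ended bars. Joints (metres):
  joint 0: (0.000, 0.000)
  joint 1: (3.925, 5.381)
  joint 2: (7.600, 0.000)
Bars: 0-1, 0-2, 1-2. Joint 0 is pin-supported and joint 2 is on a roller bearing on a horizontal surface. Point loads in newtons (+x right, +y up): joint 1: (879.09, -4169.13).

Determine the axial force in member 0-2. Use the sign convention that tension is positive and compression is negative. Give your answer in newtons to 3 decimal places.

1895.589

N=3 nodes, M=3 members, R=3 reactions → 2N=6, M+R=6
member 0 (0-1): L=6.6604, (cx,cy)=(0.5893,0.8079)
member 1 (0-2): L=7.6000, (cx,cy)=(1.0000,0.0000)
member 2 (1-2): L=6.5162, (cx,cy)=(0.5640,-0.8258)
solve A·x = −loads:
  F[0-1] = -1724.9120 N (compression)
  F[0-2] = +1895.5891 N (tension)
  F[1-2] = -3361.0956 N (compression)
  Rx@0 = -879.0900 N
  Ry@0 = +1393.5749 N
  Ry@2 = +2775.5551 N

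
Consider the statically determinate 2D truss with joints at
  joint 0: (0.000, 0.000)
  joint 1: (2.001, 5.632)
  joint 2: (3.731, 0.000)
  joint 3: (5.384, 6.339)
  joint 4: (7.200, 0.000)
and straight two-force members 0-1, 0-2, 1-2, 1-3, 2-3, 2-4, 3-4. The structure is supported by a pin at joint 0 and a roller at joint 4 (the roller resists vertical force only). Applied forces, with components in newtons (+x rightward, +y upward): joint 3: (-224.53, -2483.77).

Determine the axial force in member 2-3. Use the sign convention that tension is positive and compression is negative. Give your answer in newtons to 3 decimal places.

N=5 nodes, M=7 members, R=3 reactions → 2N=10, M+R=10
member 0 (0-1): L=5.9769, (cx,cy)=(0.3348,0.9423)
member 1 (0-2): L=3.7310, (cx,cy)=(1.0000,0.0000)
member 2 (1-2): L=5.8917, (cx,cy)=(0.2936,-0.9559)
member 3 (1-3): L=3.4561, (cx,cy)=(0.9789,0.2046)
member 4 (2-3): L=6.5510, (cx,cy)=(0.2523,0.9676)
member 5 (2-4): L=3.4690, (cx,cy)=(1.0000,0.0000)
member 6 (3-4): L=6.5940, (cx,cy)=(0.2754,-0.9613)
solve A·x = −loads:
  F[0-1] = -874.6130 N (compression)
  F[0-2] = +68.2804 N (tension)
  F[1-2] = +749.9863 N (tension)
  F[1-3] = -524.1144 N (compression)
  F[2-3] = -740.9000 N (compression)
  F[2-4] = +475.4511 N (tension)
  F[3-4] = -1726.3890 N (compression)
  Rx@0 = +224.5300 N
  Ry@0 = +824.1419 N
  Ry@4 = +1659.6281 N

-740.900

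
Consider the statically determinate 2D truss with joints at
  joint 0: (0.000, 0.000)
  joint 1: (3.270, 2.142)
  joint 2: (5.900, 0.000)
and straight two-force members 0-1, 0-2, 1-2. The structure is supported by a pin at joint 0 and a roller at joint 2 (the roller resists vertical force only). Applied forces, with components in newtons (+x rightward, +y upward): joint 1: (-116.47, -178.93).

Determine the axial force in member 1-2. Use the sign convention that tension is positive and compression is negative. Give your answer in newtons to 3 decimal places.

-90.079

N=3 nodes, M=3 members, R=3 reactions → 2N=6, M+R=6
member 0 (0-1): L=3.9091, (cx,cy)=(0.8365,0.5480)
member 1 (0-2): L=5.9000, (cx,cy)=(1.0000,0.0000)
member 2 (1-2): L=3.3919, (cx,cy)=(0.7754,-0.6315)
solve A·x = −loads:
  F[0-1] = -222.7290 N (compression)
  F[0-2] = +69.8450 N (tension)
  F[1-2] = -90.0791 N (compression)
  Rx@0 = +116.4700 N
  Ry@0 = +122.0449 N
  Ry@2 = +56.8851 N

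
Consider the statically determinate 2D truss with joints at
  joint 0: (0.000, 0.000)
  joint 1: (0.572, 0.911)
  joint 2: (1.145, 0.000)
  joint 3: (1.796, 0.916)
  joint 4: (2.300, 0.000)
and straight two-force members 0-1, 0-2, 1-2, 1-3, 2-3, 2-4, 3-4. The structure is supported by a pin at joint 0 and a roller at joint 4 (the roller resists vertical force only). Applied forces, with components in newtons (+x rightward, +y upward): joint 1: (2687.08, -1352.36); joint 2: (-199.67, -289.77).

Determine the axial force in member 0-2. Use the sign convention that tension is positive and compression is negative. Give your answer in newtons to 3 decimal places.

2548.460

N=5 nodes, M=7 members, R=3 reactions → 2N=10, M+R=10
member 0 (0-1): L=1.0757, (cx,cy)=(0.5318,0.8469)
member 1 (0-2): L=1.1450, (cx,cy)=(1.0000,0.0000)
member 2 (1-2): L=1.0762, (cx,cy)=(0.5324,-0.8465)
member 3 (1-3): L=1.2240, (cx,cy)=(1.0000,0.0041)
member 4 (2-3): L=1.1238, (cx,cy)=(0.5793,0.8151)
member 5 (2-4): L=1.1550, (cx,cy)=(1.0000,0.0000)
member 6 (3-4): L=1.0455, (cx,cy)=(0.4821,-0.8761)
solve A·x = −loads:
  F[0-1] = -114.8088 N (compression)
  F[0-2] = +2548.4599 N (tension)
  F[1-2] = -1492.1883 N (compression)
  F[1-3] = -1953.6769 N (compression)
  F[2-3] = +1905.1065 N (tension)
  F[2-4] = +850.0315 N (tension)
  F[3-4] = -1763.3107 N (compression)
  Rx@0 = -2487.4100 N
  Ry@0 = +97.2315 N
  Ry@4 = +1544.8985 N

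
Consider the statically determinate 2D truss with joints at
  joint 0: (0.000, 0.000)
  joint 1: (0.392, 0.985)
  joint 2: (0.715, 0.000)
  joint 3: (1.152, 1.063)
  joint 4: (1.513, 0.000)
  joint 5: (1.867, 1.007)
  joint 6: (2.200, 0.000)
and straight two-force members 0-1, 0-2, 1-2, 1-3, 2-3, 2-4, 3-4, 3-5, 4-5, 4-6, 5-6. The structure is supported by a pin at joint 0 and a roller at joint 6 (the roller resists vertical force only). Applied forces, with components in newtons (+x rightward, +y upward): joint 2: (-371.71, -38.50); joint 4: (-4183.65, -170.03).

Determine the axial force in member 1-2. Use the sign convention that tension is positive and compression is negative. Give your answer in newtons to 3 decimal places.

77.228

N=7 nodes, M=11 members, R=3 reactions → 2N=14, M+R=14
member 0 (0-1): L=1.0601, (cx,cy)=(0.3698,0.9291)
member 1 (0-2): L=0.7150, (cx,cy)=(1.0000,0.0000)
member 2 (1-2): L=1.0366, (cx,cy)=(0.3116,-0.9502)
member 3 (1-3): L=0.7640, (cx,cy)=(0.9948,0.1021)
member 4 (2-3): L=1.1493, (cx,cy)=(0.3802,0.9249)
member 5 (2-4): L=0.7980, (cx,cy)=(1.0000,0.0000)
member 6 (3-4): L=1.1226, (cx,cy)=(0.3216,-0.9469)
member 7 (3-5): L=0.7172, (cx,cy)=(0.9969,-0.0781)
member 8 (4-5): L=1.0674, (cx,cy)=(0.3316,0.9434)
member 9 (4-6): L=0.6870, (cx,cy)=(1.0000,0.0000)
member 10 (5-6): L=1.0606, (cx,cy)=(0.3140,-0.9494)
solve A·x = −loads:
  F[0-1] = -85.1157 N (compression)
  F[0-2] = -4523.8873 N (compression)
  F[1-2] = +77.2282 N (tension)
  F[1-3] = -55.8282 N (compression)
  F[2-3] = -37.7161 N (compression)
  F[2-4] = -4113.7729 N (compression)
  F[3-4] = +49.9686 N (tension)
  F[3-5] = -86.2086 N (compression)
  F[4-5] = +130.0771 N (tension)
  F[4-6] = +42.8061 N (tension)
  F[5-6] = -136.3409 N (compression)
  Rx@0 = +4555.3600 N
  Ry@0 = +79.0832 N
  Ry@6 = +129.4468 N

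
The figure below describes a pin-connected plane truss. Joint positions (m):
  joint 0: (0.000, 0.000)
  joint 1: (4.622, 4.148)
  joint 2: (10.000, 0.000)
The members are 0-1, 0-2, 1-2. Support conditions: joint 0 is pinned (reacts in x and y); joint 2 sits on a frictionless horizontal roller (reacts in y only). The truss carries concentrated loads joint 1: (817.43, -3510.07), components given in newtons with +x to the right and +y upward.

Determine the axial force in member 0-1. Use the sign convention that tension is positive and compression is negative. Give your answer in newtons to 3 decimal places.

N=3 nodes, M=3 members, R=3 reactions → 2N=6, M+R=6
member 0 (0-1): L=6.2104, (cx,cy)=(0.7442,0.6679)
member 1 (0-2): L=10.0000, (cx,cy)=(1.0000,0.0000)
member 2 (1-2): L=6.7918, (cx,cy)=(0.7918,-0.6107)
solve A·x = −loads:
  F[0-1] = -2318.6293 N (compression)
  F[0-2] = +2543.0424 N (tension)
  F[1-2] = -3211.5806 N (compression)
  Rx@0 = -817.4300 N
  Ry@0 = +1548.6457 N
  Ry@2 = +1961.4243 N

-2318.629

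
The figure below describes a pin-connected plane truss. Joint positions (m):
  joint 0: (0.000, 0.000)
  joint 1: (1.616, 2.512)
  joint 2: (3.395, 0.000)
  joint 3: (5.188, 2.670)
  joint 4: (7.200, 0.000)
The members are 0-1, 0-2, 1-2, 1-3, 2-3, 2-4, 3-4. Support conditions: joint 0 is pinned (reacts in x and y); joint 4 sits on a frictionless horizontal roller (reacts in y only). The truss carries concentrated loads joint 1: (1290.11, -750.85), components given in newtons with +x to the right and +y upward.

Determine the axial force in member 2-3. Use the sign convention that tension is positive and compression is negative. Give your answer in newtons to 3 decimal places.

N=5 nodes, M=7 members, R=3 reactions → 2N=10, M+R=10
member 0 (0-1): L=2.9869, (cx,cy)=(0.5410,0.8410)
member 1 (0-2): L=3.3950, (cx,cy)=(1.0000,0.0000)
member 2 (1-2): L=3.0781, (cx,cy)=(0.5779,-0.8161)
member 3 (1-3): L=3.5755, (cx,cy)=(0.9990,0.0442)
member 4 (2-3): L=3.2162, (cx,cy)=(0.5575,0.8302)
member 5 (2-4): L=3.8050, (cx,cy)=(1.0000,0.0000)
member 6 (3-4): L=3.3432, (cx,cy)=(0.6018,-0.7986)
solve A·x = −loads:
  F[0-1] = -157.2178 N (compression)
  F[0-2] = +1375.1693 N (tension)
  F[1-2] = -807.3013 N (compression)
  F[1-3] = -909.4817 N (compression)
  F[2-3] = +793.5856 N (tension)
  F[2-4] = +466.1730 N (tension)
  F[3-4] = -774.6091 N (compression)
  Rx@0 = -1290.1100 N
  Ry@0 = +132.2208 N
  Ry@4 = +618.6292 N

793.586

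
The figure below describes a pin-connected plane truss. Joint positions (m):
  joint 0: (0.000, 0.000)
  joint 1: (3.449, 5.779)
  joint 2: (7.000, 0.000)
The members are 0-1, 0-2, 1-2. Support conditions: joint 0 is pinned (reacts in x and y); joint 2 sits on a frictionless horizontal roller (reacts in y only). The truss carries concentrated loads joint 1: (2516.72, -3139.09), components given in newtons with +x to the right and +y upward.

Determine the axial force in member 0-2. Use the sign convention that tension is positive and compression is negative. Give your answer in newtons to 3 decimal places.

N=3 nodes, M=3 members, R=3 reactions → 2N=6, M+R=6
member 0 (0-1): L=6.7300, (cx,cy)=(0.5125,0.8587)
member 1 (0-2): L=7.0000, (cx,cy)=(1.0000,0.0000)
member 2 (1-2): L=6.7828, (cx,cy)=(0.5235,-0.8520)
solve A·x = −loads:
  F[0-1] = +565.1781 N (tension)
  F[0-2] = +2227.0753 N (tension)
  F[1-2] = -4253.9614 N (compression)
  Rx@0 = -2516.7200 N
  Ry@0 = -485.3166 N
  Ry@2 = +3624.4066 N

2227.075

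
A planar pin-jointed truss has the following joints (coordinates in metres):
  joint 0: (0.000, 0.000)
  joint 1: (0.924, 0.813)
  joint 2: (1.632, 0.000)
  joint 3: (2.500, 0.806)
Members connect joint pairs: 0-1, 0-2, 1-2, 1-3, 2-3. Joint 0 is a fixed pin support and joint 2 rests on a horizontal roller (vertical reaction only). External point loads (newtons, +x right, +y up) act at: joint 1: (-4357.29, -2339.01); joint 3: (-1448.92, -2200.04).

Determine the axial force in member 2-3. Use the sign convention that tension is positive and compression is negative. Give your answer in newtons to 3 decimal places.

-3227.229

N=4 nodes, M=5 members, R=3 reactions → 2N=8, M+R=8
member 0 (0-1): L=1.2307, (cx,cy)=(0.7508,0.6606)
member 1 (0-2): L=1.6320, (cx,cy)=(1.0000,0.0000)
member 2 (1-2): L=1.0781, (cx,cy)=(0.6567,-0.7541)
member 3 (1-3): L=1.5760, (cx,cy)=(1.0000,-0.0044)
member 4 (2-3): L=1.1845, (cx,cy)=(0.7328,0.6805)
solve A·x = −loads:
  F[0-1] = -4134.0103 N (compression)
  F[0-2] = -2702.5527 N (compression)
  F[1-2] = +514.1540 N (tension)
  F[1-3] = +915.9815 N (tension)
  F[2-3] = -3227.2291 N (compression)
  Rx@0 = +5806.2100 N
  Ry@0 = +2730.8153 N
  Ry@2 = +1808.2347 N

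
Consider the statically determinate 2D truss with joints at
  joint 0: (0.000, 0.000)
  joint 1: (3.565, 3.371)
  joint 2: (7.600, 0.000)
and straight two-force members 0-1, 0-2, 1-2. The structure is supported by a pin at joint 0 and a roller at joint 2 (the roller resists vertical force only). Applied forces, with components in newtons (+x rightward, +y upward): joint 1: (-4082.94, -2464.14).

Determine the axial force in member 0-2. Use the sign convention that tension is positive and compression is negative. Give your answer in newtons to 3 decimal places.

N=3 nodes, M=3 members, R=3 reactions → 2N=6, M+R=6
member 0 (0-1): L=4.9064, (cx,cy)=(0.7266,0.6871)
member 1 (0-2): L=7.6000, (cx,cy)=(1.0000,0.0000)
member 2 (1-2): L=5.2578, (cx,cy)=(0.7674,-0.6411)
solve A·x = −loads:
  F[0-1] = -4540.0129 N (compression)
  F[0-2] = -784.1648 N (compression)
  F[1-2] = +1021.8122 N (tension)
  Rx@0 = +4082.9400 N
  Ry@0 = +3119.2626 N
  Ry@2 = -655.1226 N

-784.165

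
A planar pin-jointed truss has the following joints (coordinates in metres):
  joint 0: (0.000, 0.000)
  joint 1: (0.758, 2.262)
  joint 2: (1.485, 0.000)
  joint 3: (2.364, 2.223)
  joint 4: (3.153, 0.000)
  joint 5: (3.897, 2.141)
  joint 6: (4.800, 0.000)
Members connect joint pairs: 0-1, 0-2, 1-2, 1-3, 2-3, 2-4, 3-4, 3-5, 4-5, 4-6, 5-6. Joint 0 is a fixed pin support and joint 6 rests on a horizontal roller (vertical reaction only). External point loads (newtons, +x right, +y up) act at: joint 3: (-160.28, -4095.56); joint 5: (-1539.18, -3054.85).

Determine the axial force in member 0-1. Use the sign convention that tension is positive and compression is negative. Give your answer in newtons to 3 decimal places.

-3600.542

N=7 nodes, M=11 members, R=3 reactions → 2N=14, M+R=14
member 0 (0-1): L=2.3856, (cx,cy)=(0.3177,0.9482)
member 1 (0-2): L=1.4850, (cx,cy)=(1.0000,0.0000)
member 2 (1-2): L=2.3760, (cx,cy)=(0.3060,-0.9520)
member 3 (1-3): L=1.6065, (cx,cy)=(0.9997,-0.0243)
member 4 (2-3): L=2.3905, (cx,cy)=(0.3677,0.9299)
member 5 (2-4): L=1.6680, (cx,cy)=(1.0000,0.0000)
member 6 (3-4): L=2.3589, (cx,cy)=(0.3345,-0.9424)
member 7 (3-5): L=1.5352, (cx,cy)=(0.9986,-0.0534)
member 8 (4-5): L=2.2666, (cx,cy)=(0.3282,0.9446)
member 9 (4-6): L=1.6470, (cx,cy)=(1.0000,0.0000)
member 10 (5-6): L=2.3236, (cx,cy)=(0.3886,-0.9214)
solve A·x = −loads:
  F[0-1] = -3600.5418 N (compression)
  F[0-2] = -555.4368 N (compression)
  F[1-2] = +3643.5685 N (tension)
  F[1-3] = -2259.5553 N (compression)
  F[2-3] = -3730.1442 N (compression)
  F[2-4] = +1931.0383 N (tension)
  F[3-4] = -536.4785 N (compression)
  F[3-5] = -3295.4799 N (compression)
  F[4-5] = +535.2346 N (tension)
  F[4-6] = +1575.9065 N (tension)
  F[5-6] = -4055.1882 N (compression)
  Rx@0 = +1699.4600 N
  Ry@0 = +3413.9584 N
  Ry@6 = +3736.4516 N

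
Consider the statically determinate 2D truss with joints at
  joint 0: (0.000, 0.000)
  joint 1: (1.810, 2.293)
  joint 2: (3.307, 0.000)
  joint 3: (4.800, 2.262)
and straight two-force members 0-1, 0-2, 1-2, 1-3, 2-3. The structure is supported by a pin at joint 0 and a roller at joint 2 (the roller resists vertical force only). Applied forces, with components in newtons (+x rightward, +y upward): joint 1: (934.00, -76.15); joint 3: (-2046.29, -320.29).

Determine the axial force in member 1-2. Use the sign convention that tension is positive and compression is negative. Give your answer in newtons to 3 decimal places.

N=4 nodes, M=5 members, R=3 reactions → 2N=8, M+R=8
member 0 (0-1): L=2.9213, (cx,cy)=(0.6196,0.7849)
member 1 (0-2): L=3.3070, (cx,cy)=(1.0000,0.0000)
member 2 (1-2): L=2.7384, (cx,cy)=(0.5467,-0.8373)
member 3 (1-3): L=2.9902, (cx,cy)=(0.9999,-0.0104)
member 4 (2-3): L=2.7103, (cx,cy)=(0.5509,0.8346)
solve A·x = −loads:
  F[0-1] = -817.8167 N (compression)
  F[0-2] = -605.5799 N (compression)
  F[1-2] = +698.2402 N (tension)
  F[1-3] = -1822.5141 N (compression)
  F[2-3] = -406.4058 N (compression)
  Rx@0 = +1112.2900 N
  Ry@0 = +641.9261 N
  Ry@2 = -245.4861 N

698.240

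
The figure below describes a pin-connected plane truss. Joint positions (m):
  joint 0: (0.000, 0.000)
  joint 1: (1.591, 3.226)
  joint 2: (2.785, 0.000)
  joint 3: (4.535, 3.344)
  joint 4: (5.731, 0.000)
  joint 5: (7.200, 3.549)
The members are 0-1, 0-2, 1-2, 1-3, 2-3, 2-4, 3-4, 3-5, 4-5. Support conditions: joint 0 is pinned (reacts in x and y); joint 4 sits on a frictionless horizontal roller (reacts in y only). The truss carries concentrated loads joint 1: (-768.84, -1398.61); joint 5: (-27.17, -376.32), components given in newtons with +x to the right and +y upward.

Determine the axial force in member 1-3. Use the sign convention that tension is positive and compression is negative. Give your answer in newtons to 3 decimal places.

107.883

N=6 nodes, M=9 members, R=3 reactions → 2N=12, M+R=12
member 0 (0-1): L=3.5970, (cx,cy)=(0.4423,0.8969)
member 1 (0-2): L=2.7850, (cx,cy)=(1.0000,0.0000)
member 2 (1-2): L=3.4399, (cx,cy)=(0.3471,-0.9378)
member 3 (1-3): L=2.9464, (cx,cy)=(0.9992,0.0400)
member 4 (2-3): L=3.7742, (cx,cy)=(0.4637,0.8860)
member 5 (2-4): L=2.9460, (cx,cy)=(1.0000,0.0000)
member 6 (3-4): L=3.5514, (cx,cy)=(0.3368,-0.9416)
member 7 (3-5): L=2.6729, (cx,cy)=(0.9971,0.0767)
member 8 (4-5): L=3.8410, (cx,cy)=(0.3825,0.9240)
solve A·x = −loads:
  F[0-1] = -1520.2875 N (compression)
  F[0-2] = -123.5657 N (compression)
  F[1-2] = -32.8460 N (compression)
  F[1-3] = +107.8833 N (tension)
  F[2-3] = +34.7670 N (tension)
  F[2-4] = -151.0871 N (compression)
  F[3-4] = -26.4523 N (compression)
  F[3-5] = +133.2177 N (tension)
  F[4-5] = -418.3415 N (compression)
  Rx@0 = +796.0100 N
  Ry@0 = +1363.4855 N
  Ry@4 = +411.4445 N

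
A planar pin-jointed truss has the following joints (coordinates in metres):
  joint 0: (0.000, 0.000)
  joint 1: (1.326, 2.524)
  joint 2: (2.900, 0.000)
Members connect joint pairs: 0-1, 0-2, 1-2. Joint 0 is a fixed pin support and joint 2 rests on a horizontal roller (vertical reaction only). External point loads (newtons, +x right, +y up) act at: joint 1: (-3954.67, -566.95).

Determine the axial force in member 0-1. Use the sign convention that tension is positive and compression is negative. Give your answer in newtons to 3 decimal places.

N=3 nodes, M=3 members, R=3 reactions → 2N=6, M+R=6
member 0 (0-1): L=2.8511, (cx,cy)=(0.4651,0.8853)
member 1 (0-2): L=2.9000, (cx,cy)=(1.0000,0.0000)
member 2 (1-2): L=2.9746, (cx,cy)=(0.5292,-0.8485)
solve A·x = −loads:
  F[0-1] = -4235.6030 N (compression)
  F[0-2] = -1984.7701 N (compression)
  F[1-2] = +3750.8467 N (tension)
  Rx@0 = +3954.6700 N
  Ry@0 = +3749.6436 N
  Ry@2 = -3182.6936 N

-4235.603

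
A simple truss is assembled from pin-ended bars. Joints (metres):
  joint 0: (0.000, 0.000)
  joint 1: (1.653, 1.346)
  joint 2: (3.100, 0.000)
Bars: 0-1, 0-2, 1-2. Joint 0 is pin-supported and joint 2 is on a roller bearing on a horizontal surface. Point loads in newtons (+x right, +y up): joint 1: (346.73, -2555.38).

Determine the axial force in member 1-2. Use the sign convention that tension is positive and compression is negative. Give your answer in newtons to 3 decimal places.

N=3 nodes, M=3 members, R=3 reactions → 2N=6, M+R=6
member 0 (0-1): L=2.1317, (cx,cy)=(0.7754,0.6314)
member 1 (0-2): L=3.1000, (cx,cy)=(1.0000,0.0000)
member 2 (1-2): L=1.9762, (cx,cy)=(0.7322,-0.6811)
solve A·x = −loads:
  F[0-1] = -1650.6187 N (compression)
  F[0-2] = +1626.6844 N (tension)
  F[1-2] = -2221.6441 N (compression)
  Rx@0 = -346.7300 N
  Ry@0 = +1042.2375 N
  Ry@2 = +1513.1425 N

-2221.644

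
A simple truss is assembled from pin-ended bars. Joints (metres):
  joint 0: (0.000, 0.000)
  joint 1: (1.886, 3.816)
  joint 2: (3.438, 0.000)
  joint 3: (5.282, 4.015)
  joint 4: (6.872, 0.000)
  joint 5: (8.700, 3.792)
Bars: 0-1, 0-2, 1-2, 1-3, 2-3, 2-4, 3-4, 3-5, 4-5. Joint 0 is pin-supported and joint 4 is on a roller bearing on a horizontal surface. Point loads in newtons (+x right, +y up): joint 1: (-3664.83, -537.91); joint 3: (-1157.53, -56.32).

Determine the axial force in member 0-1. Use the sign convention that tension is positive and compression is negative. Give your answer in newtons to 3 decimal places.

-3474.318

N=6 nodes, M=9 members, R=3 reactions → 2N=12, M+R=12
member 0 (0-1): L=4.2566, (cx,cy)=(0.4431,0.8965)
member 1 (0-2): L=3.4380, (cx,cy)=(1.0000,0.0000)
member 2 (1-2): L=4.1195, (cx,cy)=(0.3767,-0.9263)
member 3 (1-3): L=3.4018, (cx,cy)=(0.9983,0.0585)
member 4 (2-3): L=4.4182, (cx,cy)=(0.4174,0.9087)
member 5 (2-4): L=3.4340, (cx,cy)=(1.0000,0.0000)
member 6 (3-4): L=4.3184, (cx,cy)=(0.3682,-0.9297)
member 7 (3-5): L=3.4253, (cx,cy)=(0.9979,-0.0651)
member 8 (4-5): L=4.2096, (cx,cy)=(0.4342,0.9008)
solve A·x = −loads:
  F[0-1] = -3474.3184 N (compression)
  F[0-2] = -3282.9795 N (compression)
  F[1-2] = +2848.2992 N (tension)
  F[1-3] = +1054.1819 N (tension)
  F[2-3] = -2903.3974 N (compression)
  F[2-4] = -998.1336 N (compression)
  F[3-4] = +2710.8874 N (tension)
  F[3-5] = -0.0000 N (compression)
  F[4-5] = +0.0000 N (tension)
  Rx@0 = +4822.3600 N
  Ry@0 = +3114.6744 N
  Ry@4 = -2520.4444 N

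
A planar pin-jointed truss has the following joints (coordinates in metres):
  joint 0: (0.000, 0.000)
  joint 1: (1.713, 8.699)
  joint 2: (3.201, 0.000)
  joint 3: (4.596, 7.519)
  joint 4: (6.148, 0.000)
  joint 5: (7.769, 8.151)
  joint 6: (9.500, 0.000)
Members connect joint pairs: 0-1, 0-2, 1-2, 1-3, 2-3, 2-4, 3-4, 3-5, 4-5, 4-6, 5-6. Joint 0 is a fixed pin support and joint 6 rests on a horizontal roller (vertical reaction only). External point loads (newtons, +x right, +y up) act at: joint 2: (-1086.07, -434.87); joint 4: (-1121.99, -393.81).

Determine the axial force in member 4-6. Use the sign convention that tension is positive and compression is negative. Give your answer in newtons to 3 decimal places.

85.241

N=7 nodes, M=11 members, R=3 reactions → 2N=14, M+R=14
member 0 (0-1): L=8.8661, (cx,cy)=(0.1932,0.9812)
member 1 (0-2): L=3.2010, (cx,cy)=(1.0000,0.0000)
member 2 (1-2): L=8.8253, (cx,cy)=(0.1686,-0.9857)
member 3 (1-3): L=3.1151, (cx,cy)=(0.9255,-0.3788)
member 4 (2-3): L=7.6473, (cx,cy)=(0.1824,0.9832)
member 5 (2-4): L=2.9470, (cx,cy)=(1.0000,0.0000)
member 6 (3-4): L=7.6775, (cx,cy)=(0.2021,-0.9794)
member 7 (3-5): L=3.2353, (cx,cy)=(0.9807,0.1953)
member 8 (4-5): L=8.3106, (cx,cy)=(0.1951,0.9808)
member 9 (4-6): L=3.3520, (cx,cy)=(1.0000,0.0000)
member 10 (5-6): L=8.3328, (cx,cy)=(0.2077,-0.9782)
solve A·x = −loads:
  F[0-1] = -435.5003 N (compression)
  F[0-2] = -2123.9175 N (compression)
  F[1-2] = +503.7053 N (tension)
  F[1-3] = -182.6833 N (compression)
  F[2-3] = -62.6757 N (compression)
  F[2-4] = -941.4871 N (compression)
  F[3-4] = -42.6907 N (compression)
  F[3-5] = -175.2493 N (compression)
  F[4-5] = +444.1501 N (tension)
  F[4-6] = +85.2409 N (tension)
  F[5-6] = -410.3369 N (compression)
  Rx@0 = +2208.0600 N
  Ry@0 = +427.2944 N
  Ry@6 = +401.3856 N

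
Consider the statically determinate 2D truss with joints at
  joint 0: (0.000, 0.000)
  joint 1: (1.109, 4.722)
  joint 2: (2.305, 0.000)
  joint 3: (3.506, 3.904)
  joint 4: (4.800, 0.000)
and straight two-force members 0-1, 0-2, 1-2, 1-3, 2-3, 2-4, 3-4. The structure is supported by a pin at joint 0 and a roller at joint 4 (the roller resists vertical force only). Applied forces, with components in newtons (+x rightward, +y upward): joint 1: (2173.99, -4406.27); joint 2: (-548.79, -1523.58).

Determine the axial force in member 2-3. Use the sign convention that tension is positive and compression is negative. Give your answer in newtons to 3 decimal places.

N=5 nodes, M=7 members, R=3 reactions → 2N=10, M+R=10
member 0 (0-1): L=4.8505, (cx,cy)=(0.2286,0.9735)
member 1 (0-2): L=2.3050, (cx,cy)=(1.0000,0.0000)
member 2 (1-2): L=4.8711, (cx,cy)=(0.2455,-0.9694)
member 3 (1-3): L=2.5327, (cx,cy)=(0.9464,-0.3230)
member 4 (2-3): L=4.0846, (cx,cy)=(0.2940,0.9558)
member 5 (2-4): L=2.4950, (cx,cy)=(1.0000,0.0000)
member 6 (3-4): L=4.1129, (cx,cy)=(0.3146,-0.9492)
solve A·x = −loads:
  F[0-1] = -2097.0673 N (compression)
  F[0-2] = +2104.6674 N (tension)
  F[1-2] = -1647.7327 N (compression)
  F[1-3] = -2376.2362 N (compression)
  F[2-3] = +3265.2133 N (tension)
  F[2-4] = +1288.8062 N (tension)
  F[3-4] = -4096.3563 N (compression)
  Rx@0 = -1625.2000 N
  Ry@0 = +2041.5196 N
  Ry@4 = +3888.3304 N

3265.213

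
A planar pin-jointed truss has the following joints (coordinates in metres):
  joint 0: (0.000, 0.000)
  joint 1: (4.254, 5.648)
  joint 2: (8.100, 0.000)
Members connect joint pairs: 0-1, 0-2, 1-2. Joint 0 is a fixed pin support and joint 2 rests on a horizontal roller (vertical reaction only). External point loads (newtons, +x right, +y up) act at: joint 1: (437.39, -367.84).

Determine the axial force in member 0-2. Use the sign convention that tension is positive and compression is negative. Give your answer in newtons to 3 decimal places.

339.228

N=3 nodes, M=3 members, R=3 reactions → 2N=6, M+R=6
member 0 (0-1): L=7.0708, (cx,cy)=(0.6016,0.7988)
member 1 (0-2): L=8.1000, (cx,cy)=(1.0000,0.0000)
member 2 (1-2): L=6.8331, (cx,cy)=(0.5628,-0.8266)
solve A·x = −loads:
  F[0-1] = +163.1610 N (tension)
  F[0-2] = +339.2278 N (tension)
  F[1-2] = -602.7006 N (compression)
  Rx@0 = -437.3900 N
  Ry@0 = -130.3291 N
  Ry@2 = +498.1691 N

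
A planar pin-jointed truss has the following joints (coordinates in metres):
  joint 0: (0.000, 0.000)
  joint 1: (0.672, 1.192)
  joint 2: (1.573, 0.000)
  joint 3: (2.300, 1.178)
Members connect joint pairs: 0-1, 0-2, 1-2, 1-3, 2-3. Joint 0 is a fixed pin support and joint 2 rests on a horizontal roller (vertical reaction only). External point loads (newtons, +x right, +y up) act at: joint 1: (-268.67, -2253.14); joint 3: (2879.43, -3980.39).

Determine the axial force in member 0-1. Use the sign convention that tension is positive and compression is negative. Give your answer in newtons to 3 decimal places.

2872.013

N=4 nodes, M=5 members, R=3 reactions → 2N=8, M+R=8
member 0 (0-1): L=1.3684, (cx,cy)=(0.4911,0.8711)
member 1 (0-2): L=1.5730, (cx,cy)=(1.0000,0.0000)
member 2 (1-2): L=1.4942, (cx,cy)=(0.6030,-0.7977)
member 3 (1-3): L=1.6281, (cx,cy)=(1.0000,-0.0086)
member 4 (2-3): L=1.3843, (cx,cy)=(0.5252,0.8510)
solve A·x = −loads:
  F[0-1] = +2872.0129 N (tension)
  F[0-2] = +1200.3325 N (tension)
  F[1-2] = -6017.7245 N (compression)
  F[1-3] = +5307.9457 N (tension)
  F[2-3] = -4623.7389 N (compression)
  Rx@0 = -2610.7600 N
  Ry@0 = -2501.8298 N
  Ry@2 = +8735.3598 N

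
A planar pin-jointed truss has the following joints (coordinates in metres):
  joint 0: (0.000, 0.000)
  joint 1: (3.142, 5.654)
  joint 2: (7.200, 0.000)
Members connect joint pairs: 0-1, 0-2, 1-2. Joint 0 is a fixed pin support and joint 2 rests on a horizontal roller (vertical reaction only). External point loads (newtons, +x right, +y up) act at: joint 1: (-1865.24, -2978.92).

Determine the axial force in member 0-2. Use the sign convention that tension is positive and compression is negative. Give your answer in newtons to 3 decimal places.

-118.255

N=3 nodes, M=3 members, R=3 reactions → 2N=6, M+R=6
member 0 (0-1): L=6.4684, (cx,cy)=(0.4857,0.8741)
member 1 (0-2): L=7.2000, (cx,cy)=(1.0000,0.0000)
member 2 (1-2): L=6.9595, (cx,cy)=(0.5831,-0.8124)
solve A·x = −loads:
  F[0-1] = -3596.4853 N (compression)
  F[0-2] = -118.2547 N (compression)
  F[1-2] = +202.8086 N (tension)
  Rx@0 = +1865.2400 N
  Ry@0 = +3143.6839 N
  Ry@2 = -164.7639 N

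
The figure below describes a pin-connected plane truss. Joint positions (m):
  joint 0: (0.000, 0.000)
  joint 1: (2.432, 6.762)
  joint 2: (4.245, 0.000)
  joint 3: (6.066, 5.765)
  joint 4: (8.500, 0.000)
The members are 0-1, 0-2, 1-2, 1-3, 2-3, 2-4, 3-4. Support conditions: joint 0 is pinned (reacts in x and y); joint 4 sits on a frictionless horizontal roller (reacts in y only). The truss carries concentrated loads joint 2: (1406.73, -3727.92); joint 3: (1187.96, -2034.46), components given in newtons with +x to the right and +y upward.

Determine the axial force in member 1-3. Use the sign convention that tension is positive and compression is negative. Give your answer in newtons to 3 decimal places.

N=5 nodes, M=7 members, R=3 reactions → 2N=10, M+R=10
member 0 (0-1): L=7.1860, (cx,cy)=(0.3384,0.9410)
member 1 (0-2): L=4.2450, (cx,cy)=(1.0000,0.0000)
member 2 (1-2): L=7.0008, (cx,cy)=(0.2590,-0.9659)
member 3 (1-3): L=3.7683, (cx,cy)=(0.9644,-0.2646)
member 4 (2-3): L=6.0458, (cx,cy)=(0.3012,0.9536)
member 5 (2-4): L=4.2550, (cx,cy)=(1.0000,0.0000)
member 6 (3-4): L=6.2578, (cx,cy)=(0.3890,-0.9213)
solve A·x = −loads:
  F[0-1] = -1746.0437 N (compression)
  F[0-2] = +3185.6099 N (tension)
  F[1-2] = +2017.2747 N (tension)
  F[1-3] = -1154.4722 N (compression)
  F[2-3] = +1866.1261 N (tension)
  F[2-4] = +1739.2101 N (tension)
  F[3-4] = -4471.4718 N (compression)
  Rx@0 = -2594.6900 N
  Ry@0 = +1643.0101 N
  Ry@4 = +4119.3699 N

-1154.472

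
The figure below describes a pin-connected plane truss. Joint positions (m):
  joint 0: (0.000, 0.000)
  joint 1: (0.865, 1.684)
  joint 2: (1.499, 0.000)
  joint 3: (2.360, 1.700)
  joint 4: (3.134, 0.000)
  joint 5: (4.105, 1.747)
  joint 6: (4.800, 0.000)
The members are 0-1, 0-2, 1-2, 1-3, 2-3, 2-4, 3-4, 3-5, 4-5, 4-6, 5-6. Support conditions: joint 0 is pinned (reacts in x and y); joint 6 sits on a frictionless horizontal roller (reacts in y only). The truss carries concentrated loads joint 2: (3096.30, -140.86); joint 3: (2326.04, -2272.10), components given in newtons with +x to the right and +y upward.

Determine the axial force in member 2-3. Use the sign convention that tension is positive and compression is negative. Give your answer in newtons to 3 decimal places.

N=7 nodes, M=11 members, R=3 reactions → 2N=14, M+R=14
member 0 (0-1): L=1.8932, (cx,cy)=(0.4569,0.8895)
member 1 (0-2): L=1.4990, (cx,cy)=(1.0000,0.0000)
member 2 (1-2): L=1.7994, (cx,cy)=(0.3523,-0.9359)
member 3 (1-3): L=1.4951, (cx,cy)=(0.9999,0.0107)
member 4 (2-3): L=1.9056, (cx,cy)=(0.4518,0.8921)
member 5 (2-4): L=1.6350, (cx,cy)=(1.0000,0.0000)
member 6 (3-4): L=1.8679, (cx,cy)=(0.4144,-0.9101)
member 7 (3-5): L=1.7456, (cx,cy)=(0.9996,0.0269)
member 8 (4-5): L=1.9987, (cx,cy)=(0.4858,0.8741)
member 9 (4-6): L=1.6660, (cx,cy)=(1.0000,0.0000)
member 10 (5-6): L=1.8802, (cx,cy)=(0.3696,-0.9292)
solve A·x = −loads:
  F[0-1] = -481.2162 N (compression)
  F[0-2] = +5642.2107 N (tension)
  F[1-2] = +453.0402 N (tension)
  F[1-3] = -379.5172 N (compression)
  F[2-3] = -317.3696 N (compression)
  F[2-4] = +2848.9312 N (tension)
  F[3-4] = -2237.8281 N (compression)
  F[3-5] = -1922.3447 N (compression)
  F[4-5] = +2330.1172 N (tension)
  F[4-6] = +789.6469 N (tension)
  F[5-6] = -2136.2149 N (compression)
  Rx@0 = -5422.3400 N
  Ry@0 = +428.0489 N
  Ry@6 = +1984.9111 N

-317.370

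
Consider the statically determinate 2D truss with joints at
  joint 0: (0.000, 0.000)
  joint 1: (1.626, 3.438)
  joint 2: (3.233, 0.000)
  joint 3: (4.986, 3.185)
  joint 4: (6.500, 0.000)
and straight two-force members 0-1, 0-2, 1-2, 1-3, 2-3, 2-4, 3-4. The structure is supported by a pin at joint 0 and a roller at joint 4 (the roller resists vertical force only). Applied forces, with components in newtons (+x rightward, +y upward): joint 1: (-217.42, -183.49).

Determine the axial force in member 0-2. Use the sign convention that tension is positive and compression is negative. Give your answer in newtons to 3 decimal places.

N=5 nodes, M=7 members, R=3 reactions → 2N=10, M+R=10
member 0 (0-1): L=3.8031, (cx,cy)=(0.4275,0.9040)
member 1 (0-2): L=3.2330, (cx,cy)=(1.0000,0.0000)
member 2 (1-2): L=3.7950, (cx,cy)=(0.4234,-0.9059)
member 3 (1-3): L=3.3695, (cx,cy)=(0.9972,-0.0751)
member 4 (2-3): L=3.6356, (cx,cy)=(0.4822,0.8761)
member 5 (2-4): L=3.2670, (cx,cy)=(1.0000,0.0000)
member 6 (3-4): L=3.5265, (cx,cy)=(0.4293,-0.9032)
solve A·x = −loads:
  F[0-1] = -279.4128 N (compression)
  F[0-2] = -97.9588 N (compression)
  F[1-2] = +70.6169 N (tension)
  F[1-3] = +68.2489 N (tension)
  F[2-3] = -73.0229 N (compression)
  F[2-4] = -32.8458 N (compression)
  F[3-4] = +76.5072 N (tension)
  Rx@0 = +217.4200 N
  Ry@0 = +252.5877 N
  Ry@4 = -69.0977 N

-97.959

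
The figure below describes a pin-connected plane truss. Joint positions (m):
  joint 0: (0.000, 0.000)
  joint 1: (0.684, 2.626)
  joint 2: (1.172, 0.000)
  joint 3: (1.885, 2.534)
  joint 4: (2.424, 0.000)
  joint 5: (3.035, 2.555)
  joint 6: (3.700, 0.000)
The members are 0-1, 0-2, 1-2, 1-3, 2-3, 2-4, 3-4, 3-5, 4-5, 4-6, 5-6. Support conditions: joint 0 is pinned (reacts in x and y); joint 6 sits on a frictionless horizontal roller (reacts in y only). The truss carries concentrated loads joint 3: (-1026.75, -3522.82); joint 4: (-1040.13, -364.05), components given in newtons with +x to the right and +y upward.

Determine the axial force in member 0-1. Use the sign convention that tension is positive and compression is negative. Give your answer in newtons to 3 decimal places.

N=7 nodes, M=11 members, R=3 reactions → 2N=14, M+R=14
member 0 (0-1): L=2.7136, (cx,cy)=(0.2521,0.9677)
member 1 (0-2): L=1.1720, (cx,cy)=(1.0000,0.0000)
member 2 (1-2): L=2.6710, (cx,cy)=(0.1827,-0.9832)
member 3 (1-3): L=1.2045, (cx,cy)=(0.9971,-0.0764)
member 4 (2-3): L=2.6324, (cx,cy)=(0.2709,0.9626)
member 5 (2-4): L=1.2520, (cx,cy)=(1.0000,0.0000)
member 6 (3-4): L=2.5907, (cx,cy)=(0.2081,-0.9781)
member 7 (3-5): L=1.1502, (cx,cy)=(0.9998,0.0183)
member 8 (4-5): L=2.6270, (cx,cy)=(0.2326,0.9726)
member 9 (4-6): L=1.2760, (cx,cy)=(1.0000,0.0000)
member 10 (5-6): L=2.6401, (cx,cy)=(0.2519,-0.9678)
solve A·x = −loads:
  F[0-1] = -2642.1305 N (compression)
  F[0-2] = -1400.8997 N (compression)
  F[1-2] = +2690.7871 N (tension)
  F[1-3] = -1160.9945 N (compression)
  F[2-3] = -2748.2234 N (compression)
  F[2-4] = -164.9053 N (compression)
  F[3-4] = -1000.0677 N (compression)
  F[3-5] = -667.2692 N (compression)
  F[4-5] = +1380.0797 N (tension)
  F[4-6] = +346.1776 N (tension)
  F[5-6] = -1374.3633 N (compression)
  Rx@0 = +2066.8800 N
  Ry@0 = +2556.8191 N
  Ry@6 = +1330.0509 N

-2642.130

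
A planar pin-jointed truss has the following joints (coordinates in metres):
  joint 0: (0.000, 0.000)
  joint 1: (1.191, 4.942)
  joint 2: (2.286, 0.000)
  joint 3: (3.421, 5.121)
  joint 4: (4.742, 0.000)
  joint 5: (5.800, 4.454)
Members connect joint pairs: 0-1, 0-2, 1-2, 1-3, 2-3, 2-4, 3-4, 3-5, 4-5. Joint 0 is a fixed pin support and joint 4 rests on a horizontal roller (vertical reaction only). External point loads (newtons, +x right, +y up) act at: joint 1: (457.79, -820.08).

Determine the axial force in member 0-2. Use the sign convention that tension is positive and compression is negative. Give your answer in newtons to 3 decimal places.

490.809

N=6 nodes, M=9 members, R=3 reactions → 2N=12, M+R=12
member 0 (0-1): L=5.0835, (cx,cy)=(0.2343,0.9722)
member 1 (0-2): L=2.2860, (cx,cy)=(1.0000,0.0000)
member 2 (1-2): L=5.0619, (cx,cy)=(0.2163,-0.9763)
member 3 (1-3): L=2.2372, (cx,cy)=(0.9968,0.0800)
member 4 (2-3): L=5.2453, (cx,cy)=(0.2164,0.9763)
member 5 (2-4): L=2.4560, (cx,cy)=(1.0000,0.0000)
member 6 (3-4): L=5.2886, (cx,cy)=(0.2498,-0.9683)
member 7 (3-5): L=2.4707, (cx,cy)=(0.9629,-0.2700)
member 8 (4-5): L=4.5779, (cx,cy)=(0.2311,0.9729)
solve A·x = −loads:
  F[0-1] = -140.9335 N (compression)
  F[0-2] = +490.8090 N (tension)
  F[1-2] = -727.0566 N (compression)
  F[1-3] = -334.6021 N (compression)
  F[2-3] = +727.0668 N (tension)
  F[2-4] = +176.2027 N (tension)
  F[3-4] = -705.4295 N (compression)
  F[3-5] = +0.0000 N (tension)
  F[4-5] = -0.0000 N (compression)
  Rx@0 = -457.7900 N
  Ry@0 = +137.0109 N
  Ry@4 = +683.0691 N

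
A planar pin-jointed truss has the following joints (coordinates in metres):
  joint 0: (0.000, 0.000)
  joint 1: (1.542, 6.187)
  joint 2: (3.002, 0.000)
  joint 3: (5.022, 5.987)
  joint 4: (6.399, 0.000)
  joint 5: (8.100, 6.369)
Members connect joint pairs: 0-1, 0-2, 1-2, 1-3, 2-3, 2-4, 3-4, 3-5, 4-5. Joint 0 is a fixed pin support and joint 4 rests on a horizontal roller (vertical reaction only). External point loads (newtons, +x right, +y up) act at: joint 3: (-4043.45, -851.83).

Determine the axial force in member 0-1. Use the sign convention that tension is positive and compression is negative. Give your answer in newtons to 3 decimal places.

-4087.752

N=6 nodes, M=9 members, R=3 reactions → 2N=12, M+R=12
member 0 (0-1): L=6.3763, (cx,cy)=(0.2418,0.9703)
member 1 (0-2): L=3.0020, (cx,cy)=(1.0000,0.0000)
member 2 (1-2): L=6.3569, (cx,cy)=(0.2297,-0.9733)
member 3 (1-3): L=3.4857, (cx,cy)=(0.9984,-0.0574)
member 4 (2-3): L=6.3186, (cx,cy)=(0.3197,0.9475)
member 5 (2-4): L=3.3970, (cx,cy)=(1.0000,0.0000)
member 6 (3-4): L=6.1433, (cx,cy)=(0.2241,-0.9746)
member 7 (3-5): L=3.1016, (cx,cy)=(0.9924,0.1232)
member 8 (4-5): L=6.5922, (cx,cy)=(0.2580,0.9661)
solve A·x = −loads:
  F[0-1] = -4087.7520 N (compression)
  F[0-2] = -3054.8908 N (compression)
  F[1-2] = +4190.5648 N (tension)
  F[1-3] = -1954.2280 N (compression)
  F[2-3] = -4304.4340 N (compression)
  F[2-4] = -716.3499 N (compression)
  F[3-4] = +3195.9055 N (tension)
  F[3-5] = +0.0000 N (tension)
  F[4-5] = -0.0000 N (compression)
  Rx@0 = +4043.4500 N
  Ry@0 = +3966.4174 N
  Ry@4 = -3114.5874 N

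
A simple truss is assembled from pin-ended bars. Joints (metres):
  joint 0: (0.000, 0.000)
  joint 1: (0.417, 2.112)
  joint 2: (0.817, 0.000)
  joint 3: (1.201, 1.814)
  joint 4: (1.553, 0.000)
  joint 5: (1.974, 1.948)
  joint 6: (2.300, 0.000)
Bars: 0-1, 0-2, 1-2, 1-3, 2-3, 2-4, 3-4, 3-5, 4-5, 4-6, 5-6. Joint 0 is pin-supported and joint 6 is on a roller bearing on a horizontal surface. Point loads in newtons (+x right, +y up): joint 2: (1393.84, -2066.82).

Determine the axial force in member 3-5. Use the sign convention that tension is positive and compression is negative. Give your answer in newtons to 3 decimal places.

N=7 nodes, M=11 members, R=3 reactions → 2N=14, M+R=14
member 0 (0-1): L=2.1528, (cx,cy)=(0.1937,0.9811)
member 1 (0-2): L=0.8170, (cx,cy)=(1.0000,0.0000)
member 2 (1-2): L=2.1495, (cx,cy)=(0.1861,-0.9825)
member 3 (1-3): L=0.8387, (cx,cy)=(0.9348,-0.3553)
member 4 (2-3): L=1.8542, (cx,cy)=(0.2071,0.9783)
member 5 (2-4): L=0.7360, (cx,cy)=(1.0000,0.0000)
member 6 (3-4): L=1.8478, (cx,cy)=(0.1905,-0.9817)
member 7 (3-5): L=0.7845, (cx,cy)=(0.9853,0.1708)
member 8 (4-5): L=1.9930, (cx,cy)=(0.2112,0.9774)
member 9 (4-6): L=0.7470, (cx,cy)=(1.0000,0.0000)
member 10 (5-6): L=1.9751, (cx,cy)=(0.1651,-0.9863)
solve A·x = −loads:
  F[0-1] = -1358.3771 N (compression)
  F[0-2] = +1656.9626 N (tension)
  F[1-2] = +1571.2438 N (tension)
  F[1-3] = -594.2848 N (compression)
  F[2-3] = +534.6106 N (tension)
  F[2-4] = +444.7923 N (tension)
  F[3-4] = -799.5141 N (compression)
  F[3-5] = -296.8527 N (compression)
  F[4-5] = +802.9944 N (tension)
  F[4-6] = +122.8642 N (tension)
  F[5-6] = -744.3802 N (compression)
  Rx@0 = -1393.8400 N
  Ry@0 = +1332.6496 N
  Ry@6 = +734.1704 N

-296.853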